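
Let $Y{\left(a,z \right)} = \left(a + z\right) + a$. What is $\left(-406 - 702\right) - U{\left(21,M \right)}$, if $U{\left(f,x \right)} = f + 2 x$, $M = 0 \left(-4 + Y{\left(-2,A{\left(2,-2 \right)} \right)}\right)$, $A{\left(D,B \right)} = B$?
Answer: $-1129$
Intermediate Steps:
$Y{\left(a,z \right)} = z + 2 a$
$M = 0$ ($M = 0 \left(-4 + \left(-2 + 2 \left(-2\right)\right)\right) = 0 \left(-4 - 6\right) = 0 \left(-10\right) = 0$)
$\left(-406 - 702\right) - U{\left(21,M \right)} = \left(-406 - 702\right) - \left(21 + 2 \cdot 0\right) = \left(-406 - 702\right) - \left(21 + 0\right) = -1108 - 21 = -1129$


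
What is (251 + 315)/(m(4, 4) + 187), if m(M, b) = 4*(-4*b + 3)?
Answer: 566/135 ≈ 4.1926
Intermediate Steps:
m(M, b) = 12 - 16*b (m(M, b) = 4*(3 - 4*b) = 12 - 16*b)
(251 + 315)/(m(4, 4) + 187) = (251 + 315)/((12 - 16*4) + 187) = 566/((12 - 64) + 187) = 566/(-52 + 187) = 566/135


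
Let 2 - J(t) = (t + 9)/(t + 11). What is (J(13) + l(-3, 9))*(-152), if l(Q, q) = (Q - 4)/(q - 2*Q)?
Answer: -1406/15 ≈ -93.733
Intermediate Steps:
l(Q, q) = (-4 + Q)/(q - 2*Q)
J(t) = 2 - (9 + t)/(11 + t) (J(t) = 2 - (t + 9)/(t + 11) = 2 - (9 + t)/(11 + t))
(J(13) + l(-3, 9))*(-152) = ((13 + 13)/(11 + 13) + (4 - 1*(-3))/(-1*9 + 2*(-3)))*(-152) = (26/24 + (4 + 3)/(-9 - 6))*(-152) = ((1/24)*26 + 7/(-15))*(-152) = (13/12 - 1/15*7)*(-152) = (13/12 - 7/15)*(-152) = (37/60)*(-152) = -1406/15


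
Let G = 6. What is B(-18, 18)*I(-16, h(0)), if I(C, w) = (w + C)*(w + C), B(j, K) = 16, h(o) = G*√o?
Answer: 4096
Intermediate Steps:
h(o) = 6*√o
I(C, w) = (C + w)² (I(C, w) = (C + w)*(C + w) = (C + w)²)
B(-18, 18)*I(-16, h(0)) = 16*(-16 + 6*√0)² = 16*(-16 + 6*0)² = 16*(-16 + 0)² = 16*(-16)² = 16*256 = 4096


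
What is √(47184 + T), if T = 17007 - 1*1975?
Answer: 2*√15554 ≈ 249.43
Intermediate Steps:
T = 15032 (T = 17007 - 1975 = 15032)
√(47184 + T) = √(47184 + 15032) = √62216 = 2*√15554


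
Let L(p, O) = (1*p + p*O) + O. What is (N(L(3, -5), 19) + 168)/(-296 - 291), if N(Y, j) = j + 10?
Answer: -197/587 ≈ -0.33560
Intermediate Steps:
L(p, O) = O + p + O*p (L(p, O) = (p + O*p) + O = O + p + O*p)
N(Y, j) = 10 + j
(N(L(3, -5), 19) + 168)/(-296 - 291) = ((10 + 19) + 168)/(-296 - 291) = (29 + 168)/(-587) = 197*(-1/587) = -197/587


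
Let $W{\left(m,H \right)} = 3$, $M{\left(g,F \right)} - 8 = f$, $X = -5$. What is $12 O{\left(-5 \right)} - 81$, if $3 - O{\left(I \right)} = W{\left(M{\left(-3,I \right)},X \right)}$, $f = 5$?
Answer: $-81$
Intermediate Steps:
$M{\left(g,F \right)} = 13$ ($M{\left(g,F \right)} = 8 + 5 = 13$)
$O{\left(I \right)} = 0$ ($O{\left(I \right)} = 3 - 3 = 0$)
$12 O{\left(-5 \right)} - 81 = 12 \cdot 0 - 81 = 0 - 81 = -81$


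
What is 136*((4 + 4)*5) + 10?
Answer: 5450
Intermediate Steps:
136*((4 + 4)*5) + 10 = 136*(8*5) + 10 = 136*40 + 10 = 5440 + 10 = 5450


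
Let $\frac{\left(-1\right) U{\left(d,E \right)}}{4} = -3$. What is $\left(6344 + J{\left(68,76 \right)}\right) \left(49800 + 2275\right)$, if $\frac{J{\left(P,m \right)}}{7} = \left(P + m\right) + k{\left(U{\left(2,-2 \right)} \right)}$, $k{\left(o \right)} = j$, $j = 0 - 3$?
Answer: $381761825$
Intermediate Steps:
$U{\left(d,E \right)} = 12$ ($U{\left(d,E \right)} = \left(-4\right) \left(-3\right) = 12$)
$j = -3$ ($j = 0 - 3 = -3$)
$k{\left(o \right)} = -3$
$J{\left(P,m \right)} = -21 + 7 P + 7 m$ ($J{\left(P,m \right)} = 7 \left(\left(P + m\right) - 3\right) = 7 \left(-3 + P + m\right) = -21 + 7 P + 7 m$)
$\left(6344 + J{\left(68,76 \right)}\right) \left(49800 + 2275\right) = \left(6344 + \left(-21 + 7 \cdot 68 + 7 \cdot 76\right)\right) \left(49800 + 2275\right) = \left(6344 + \left(-21 + 476 + 532\right)\right) 52075 = \left(6344 + 987\right) 52075 = 7331 \cdot 52075 = 381761825$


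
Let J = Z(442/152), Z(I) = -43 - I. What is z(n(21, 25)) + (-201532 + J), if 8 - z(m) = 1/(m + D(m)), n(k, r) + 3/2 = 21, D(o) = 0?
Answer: -597453359/2964 ≈ -2.0157e+5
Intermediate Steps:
n(k, r) = 39/2 (n(k, r) = -3/2 + 21 = 39/2)
J = -3489/76 (J = -43 - 442/152 = -43 - 1*221/76 = -43 - 221/76 = -3489/76 ≈ -45.908)
z(m) = 8 - 1/m (z(m) = 8 - 1/(m + 0) = 8 - 1/m)
z(n(21, 25)) + (-201532 + J) = (8 - 1/39/2) + (-201532 - 3489/76) = (8 - 1*2/39) - 15319921/76 = (8 - 2/39) - 15319921/76 = 310/39 - 15319921/76 = -597453359/2964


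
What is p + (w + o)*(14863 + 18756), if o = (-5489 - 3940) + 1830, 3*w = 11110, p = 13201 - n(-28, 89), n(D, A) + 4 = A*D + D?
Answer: -392858078/3 ≈ -1.3095e+8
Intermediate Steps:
n(D, A) = -4 + D + A*D (n(D, A) = -4 + (A*D + D) = -4 + (D + A*D) = -4 + D + A*D)
p = 15725 (p = 13201 - (-4 - 28 + 89*(-28)) = 13201 - (-4 - 28 - 2492) = 13201 - 1*(-2524) = 13201 + 2524 = 15725)
w = 11110/3 (w = (⅓)*11110 = 11110/3 ≈ 3703.3)
o = -7599 (o = -9429 + 1830 = -7599)
p + (w + o)*(14863 + 18756) = 15725 + (11110/3 - 7599)*(14863 + 18756) = 15725 - 11687/3*33619 = 15725 - 392905253/3 = -392858078/3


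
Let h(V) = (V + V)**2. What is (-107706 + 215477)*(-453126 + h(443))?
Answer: 35765961770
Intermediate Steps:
h(V) = 4*V**2 (h(V) = (2*V)**2 = 4*V**2)
(-107706 + 215477)*(-453126 + h(443)) = (-107706 + 215477)*(-453126 + 4*443**2) = 107771*(-453126 + 4*196249) = 107771*(-453126 + 784996) = 107771*331870 = 35765961770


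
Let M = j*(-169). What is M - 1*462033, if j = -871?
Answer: -314834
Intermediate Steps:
M = 147199 (M = -871*(-169) = 147199)
M - 1*462033 = 147199 - 1*462033 = 147199 - 462033 = -314834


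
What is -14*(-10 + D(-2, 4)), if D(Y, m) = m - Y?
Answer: 56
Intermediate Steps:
-14*(-10 + D(-2, 4)) = -14*(-10 + (4 - 1*(-2))) = -14*(-10 + (4 + 2)) = -14*(-10 + 6) = -14*(-4) = 56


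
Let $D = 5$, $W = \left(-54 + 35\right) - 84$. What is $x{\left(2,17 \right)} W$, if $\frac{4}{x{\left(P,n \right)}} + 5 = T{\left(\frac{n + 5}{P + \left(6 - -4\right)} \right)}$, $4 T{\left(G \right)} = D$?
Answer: $\frac{1648}{15} \approx 109.87$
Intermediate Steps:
$W = -103$ ($W = -19 - 84 = -103$)
$T{\left(G \right)} = \frac{5}{4}$ ($T{\left(G \right)} = \frac{1}{4} \cdot 5 = \frac{5}{4}$)
$x{\left(P,n \right)} = - \frac{16}{15}$ ($x{\left(P,n \right)} = \frac{4}{-5 + \frac{5}{4}} = \frac{4}{- \frac{15}{4}} = 4 \left(- \frac{4}{15}\right) = - \frac{16}{15}$)
$x{\left(2,17 \right)} W = \left(- \frac{16}{15}\right) \left(-103\right) = \frac{1648}{15}$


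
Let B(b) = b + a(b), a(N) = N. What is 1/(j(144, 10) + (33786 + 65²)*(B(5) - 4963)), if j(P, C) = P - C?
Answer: -1/188268349 ≈ -5.3116e-9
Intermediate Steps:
B(b) = 2*b (B(b) = b + b = 2*b)
1/(j(144, 10) + (33786 + 65²)*(B(5) - 4963)) = 1/((144 - 1*10) + (33786 + 65²)*(2*5 - 4963)) = 1/((144 - 10) + (33786 + 4225)*(10 - 4963)) = 1/(134 + 38011*(-4953)) = 1/(134 - 188268483) = 1/(-188268349) = -1/188268349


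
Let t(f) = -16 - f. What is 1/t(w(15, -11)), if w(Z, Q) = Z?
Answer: -1/31 ≈ -0.032258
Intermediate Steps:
1/t(w(15, -11)) = 1/(-16 - 1*15) = 1/(-16 - 15) = 1/(-31) = -1/31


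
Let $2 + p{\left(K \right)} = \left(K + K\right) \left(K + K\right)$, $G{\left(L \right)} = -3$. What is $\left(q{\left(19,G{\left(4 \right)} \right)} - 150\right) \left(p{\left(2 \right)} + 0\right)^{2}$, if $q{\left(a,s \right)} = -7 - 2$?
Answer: $-31164$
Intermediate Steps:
$q{\left(a,s \right)} = -9$ ($q{\left(a,s \right)} = -7 - 2 = -9$)
$p{\left(K \right)} = -2 + 4 K^{2}$ ($p{\left(K \right)} = -2 + \left(K + K\right) \left(K + K\right) = -2 + 2 K 2 K = -2 + 4 K^{2}$)
$\left(q{\left(19,G{\left(4 \right)} \right)} - 150\right) \left(p{\left(2 \right)} + 0\right)^{2} = \left(-9 - 150\right) \left(\left(-2 + 4 \cdot 2^{2}\right) + 0\right)^{2} = - 159 \left(\left(-2 + 4 \cdot 4\right) + 0\right)^{2} = - 159 \left(\left(-2 + 16\right) + 0\right)^{2} = - 159 \left(14 + 0\right)^{2} = - 159 \cdot 14^{2} = \left(-159\right) 196 = -31164$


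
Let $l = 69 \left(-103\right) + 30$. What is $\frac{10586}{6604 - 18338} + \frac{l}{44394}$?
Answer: $- \frac{13166581}{12402838} \approx -1.0616$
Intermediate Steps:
$l = -7077$ ($l = -7107 + 30 = -7077$)
$\frac{10586}{6604 - 18338} + \frac{l}{44394} = \frac{10586}{6604 - 18338} - \frac{7077}{44394} = \frac{10586}{-11734} - \frac{337}{2114} = 10586 \left(- \frac{1}{11734}\right) - \frac{337}{2114} = - \frac{5293}{5867} - \frac{337}{2114} = - \frac{13166581}{12402838}$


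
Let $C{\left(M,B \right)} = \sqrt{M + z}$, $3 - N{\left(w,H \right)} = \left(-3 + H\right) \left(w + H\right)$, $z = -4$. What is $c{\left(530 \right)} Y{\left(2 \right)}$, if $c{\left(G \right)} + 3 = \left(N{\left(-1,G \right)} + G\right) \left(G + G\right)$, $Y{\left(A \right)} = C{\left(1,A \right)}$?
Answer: $- 294945003 i \sqrt{3} \approx - 5.1086 \cdot 10^{8} i$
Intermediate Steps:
$N{\left(w,H \right)} = 3 - \left(-3 + H\right) \left(H + w\right)$ ($N{\left(w,H \right)} = 3 - \left(-3 + H\right) \left(w + H\right) = 3 - \left(-3 + H\right) \left(H + w\right)$)
$C{\left(M,B \right)} = \sqrt{-4 + M}$ ($C{\left(M,B \right)} = \sqrt{M - 4} = \sqrt{-4 + M}$)
$Y{\left(A \right)} = i \sqrt{3}$ ($Y{\left(A \right)} = \sqrt{-4 + 1} = \sqrt{-3} = i \sqrt{3}$)
$c{\left(G \right)} = -3 + 2 G \left(- G^{2} + 5 G\right)$ ($c{\left(G \right)} = -3 + \left(\left(3 - G^{2} + 3 G + 3 \left(-1\right) - G \left(-1\right)\right) + G\right) \left(G + G\right) = -3 + \left(\left(3 - G^{2} + 3 G - 3 + G\right) + G\right) 2 G = -3 + \left(\left(- G^{2} + 4 G\right) + G\right) 2 G = -3 + \left(- G^{2} + 5 G\right) 2 G = -3 + 2 G \left(- G^{2} + 5 G\right)$)
$c{\left(530 \right)} Y{\left(2 \right)} = \left(-3 - 2 \cdot 530^{3} + 10 \cdot 530^{2}\right) i \sqrt{3} = \left(-3 - 297754000 + 10 \cdot 280900\right) i \sqrt{3} = \left(-3 - 297754000 + 2809000\right) i \sqrt{3} = - 294945003 i \sqrt{3}$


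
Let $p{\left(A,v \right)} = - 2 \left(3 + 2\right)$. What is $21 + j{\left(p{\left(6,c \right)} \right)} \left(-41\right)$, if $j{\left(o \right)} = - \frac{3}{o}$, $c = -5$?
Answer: $\frac{87}{10} \approx 8.7$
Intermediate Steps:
$p{\left(A,v \right)} = -10$ ($p{\left(A,v \right)} = \left(-2\right) 5 = -10$)
$21 + j{\left(p{\left(6,c \right)} \right)} \left(-41\right) = 21 + - \frac{3}{-10} \left(-41\right) = 21 + \left(-3\right) \left(- \frac{1}{10}\right) \left(-41\right) = 21 + \frac{3}{10} \left(-41\right) = 21 - \frac{123}{10} = \frac{87}{10}$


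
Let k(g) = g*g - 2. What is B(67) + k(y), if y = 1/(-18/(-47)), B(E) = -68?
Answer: -20471/324 ≈ -63.182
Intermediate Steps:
y = 47/18 (y = 1/(-18*(-1/47)) = 1/(18/47) = 47/18 ≈ 2.6111)
k(g) = -2 + g² (k(g) = g² - 2 = -2 + g²)
B(67) + k(y) = -68 + (-2 + (47/18)²) = -68 + (-2 + 2209/324) = -68 + 1561/324 = -20471/324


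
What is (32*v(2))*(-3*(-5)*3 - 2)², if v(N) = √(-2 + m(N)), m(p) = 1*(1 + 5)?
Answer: 118336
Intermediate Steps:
m(p) = 6 (m(p) = 1*6 = 6)
v(N) = 2 (v(N) = √(-2 + 6) = √4 = 2)
(32*v(2))*(-3*(-5)*3 - 2)² = (32*2)*(-3*(-5)*3 - 2)² = 64*(15*3 - 2)² = 64*(45 - 2)² = 64*43² = 64*1849 = 118336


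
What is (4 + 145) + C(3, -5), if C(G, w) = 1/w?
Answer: 744/5 ≈ 148.80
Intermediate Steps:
(4 + 145) + C(3, -5) = (4 + 145) + 1/(-5) = 149 - ⅕ = 744/5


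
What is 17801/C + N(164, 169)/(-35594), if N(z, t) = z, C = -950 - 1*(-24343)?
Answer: 314886171/416325221 ≈ 0.75635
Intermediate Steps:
C = 23393 (C = -950 + 24343 = 23393)
17801/C + N(164, 169)/(-35594) = 17801/23393 + 164/(-35594) = 17801*(1/23393) + 164*(-1/35594) = 17801/23393 - 82/17797 = 314886171/416325221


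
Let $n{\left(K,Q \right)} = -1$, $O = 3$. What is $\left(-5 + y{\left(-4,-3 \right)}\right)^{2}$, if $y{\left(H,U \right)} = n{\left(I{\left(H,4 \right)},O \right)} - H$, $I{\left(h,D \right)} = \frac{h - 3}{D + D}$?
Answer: $4$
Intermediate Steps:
$I{\left(h,D \right)} = \frac{-3 + h}{2 D}$
$y{\left(H,U \right)} = -1 - H$
$\left(-5 + y{\left(-4,-3 \right)}\right)^{2} = \left(-5 - -3\right)^{2} = \left(-5 + \left(-1 + 4\right)\right)^{2} = \left(-5 + 3\right)^{2} = \left(-2\right)^{2} = 4$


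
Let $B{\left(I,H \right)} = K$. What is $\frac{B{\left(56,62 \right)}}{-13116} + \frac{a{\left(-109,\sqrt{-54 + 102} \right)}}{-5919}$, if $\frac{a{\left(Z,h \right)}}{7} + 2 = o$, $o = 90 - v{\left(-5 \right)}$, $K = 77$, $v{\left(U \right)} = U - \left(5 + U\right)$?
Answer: $- \frac{2998093}{25877868} \approx -0.11586$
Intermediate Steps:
$v{\left(U \right)} = -5$
$B{\left(I,H \right)} = 77$
$o = 95$ ($o = 90 - -5 = 90 + 5 = 95$)
$a{\left(Z,h \right)} = 651$ ($a{\left(Z,h \right)} = -14 + 7 \cdot 95 = -14 + 665 = 651$)
$\frac{B{\left(56,62 \right)}}{-13116} + \frac{a{\left(-109,\sqrt{-54 + 102} \right)}}{-5919} = \frac{77}{-13116} + \frac{651}{-5919} = 77 \left(- \frac{1}{13116}\right) + 651 \left(- \frac{1}{5919}\right) = - \frac{77}{13116} - \frac{217}{1973} = - \frac{2998093}{25877868}$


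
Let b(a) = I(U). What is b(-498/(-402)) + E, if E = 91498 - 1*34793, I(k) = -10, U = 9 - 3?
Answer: 56695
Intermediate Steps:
U = 6
E = 56705 (E = 91498 - 34793 = 56705)
b(a) = -10
b(-498/(-402)) + E = -10 + 56705 = 56695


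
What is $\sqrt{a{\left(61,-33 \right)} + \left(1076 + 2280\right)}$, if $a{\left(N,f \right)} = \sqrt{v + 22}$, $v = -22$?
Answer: $2 \sqrt{839} \approx 57.931$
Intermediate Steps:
$a{\left(N,f \right)} = 0$ ($a{\left(N,f \right)} = \sqrt{-22 + 22} = \sqrt{0} = 0$)
$\sqrt{a{\left(61,-33 \right)} + \left(1076 + 2280\right)} = \sqrt{0 + \left(1076 + 2280\right)} = \sqrt{0 + 3356} = \sqrt{3356} = 2 \sqrt{839}$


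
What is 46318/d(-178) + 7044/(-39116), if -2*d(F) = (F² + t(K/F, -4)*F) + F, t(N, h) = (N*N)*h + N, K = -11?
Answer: -12222941219/3916205909 ≈ -3.1211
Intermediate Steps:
t(N, h) = N + h*N² (t(N, h) = N²*h + N = h*N² + N = N + h*N²)
d(F) = 11/2 + 242/F - F/2 - F²/2 (d(F) = -((F² + ((-11/F)*(1 - 11/F*(-4)))*F) + F)/2 = -((F² + ((-11/F)*(1 + 44/F))*F) + F)/2 = -((F² + (-11*(1 + 44/F)/F)*F) + F)/2 = -((F² + (-11 - 484/F)) + F)/2 = -((-11 + F² - 484/F) + F)/2 = -(-11 + F + F² - 484/F)/2 = 11/2 + 242/F - F/2 - F²/2)
46318/d(-178) + 7044/(-39116) = 46318/(((½)*(484 - 1*(-178)² - 1*(-178)³ + 11*(-178))/(-178))) + 7044/(-39116) = 46318/(((½)*(-1/178)*(484 - 1*31684 - 1*(-5639752) - 1958))) + 7044*(-1/39116) = 46318/(((½)*(-1/178)*(484 - 31684 + 5639752 - 1958))) - 1761/9779 = 46318/(((½)*(-1/178)*5606594)) - 1761/9779 = 46318/(-2803297/178) - 1761/9779 = 46318*(-178/2803297) - 1761/9779 = -8244604/2803297 - 1761/9779 = -12222941219/3916205909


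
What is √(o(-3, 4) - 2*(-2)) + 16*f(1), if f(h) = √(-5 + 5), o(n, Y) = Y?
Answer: 2*√2 ≈ 2.8284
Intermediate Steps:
f(h) = 0 (f(h) = √0 = 0)
√(o(-3, 4) - 2*(-2)) + 16*f(1) = √(4 - 2*(-2)) + 16*0 = √(4 + 4) + 0 = √8 + 0 = 2*√2 + 0 = 2*√2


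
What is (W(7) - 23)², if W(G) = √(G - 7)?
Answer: 529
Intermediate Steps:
W(G) = √(-7 + G)
(W(7) - 23)² = (√(-7 + 7) - 23)² = (√0 - 23)² = (0 - 23)² = (-23)² = 529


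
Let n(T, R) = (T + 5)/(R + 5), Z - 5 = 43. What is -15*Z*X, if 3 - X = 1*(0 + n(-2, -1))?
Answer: -1620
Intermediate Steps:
Z = 48 (Z = 5 + 43 = 48)
n(T, R) = (5 + T)/(5 + R)
X = 9/4 (X = 3 - (0 + (5 - 2)/(5 - 1)) = 3 - (0 + 3/4) = 3 - 3/4 = 9/4 ≈ 2.2500)
-15*Z*X = -15*48*9/4 = -720*9/4 = -1*1620 = -1620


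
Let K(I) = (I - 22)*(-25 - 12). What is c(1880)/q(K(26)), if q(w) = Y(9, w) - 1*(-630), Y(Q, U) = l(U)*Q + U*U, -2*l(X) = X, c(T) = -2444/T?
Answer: -13/232000 ≈ -5.6034e-5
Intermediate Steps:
K(I) = 814 - 37*I (K(I) = (-22 + I)*(-37) = 814 - 37*I)
l(X) = -X/2
Y(Q, U) = U² - Q*U/2 (Y(Q, U) = (-U/2)*Q + U*U = -Q*U/2 + U² = U² - Q*U/2)
q(w) = 630 + w*(-9 + 2*w)/2 (q(w) = w*(-1*9 + 2*w)/2 - 1*(-630) = w*(-9 + 2*w)/2 + 630 = 630 + w*(-9 + 2*w)/2)
c(1880)/q(K(26)) = (-2444/1880)/(630 + (814 - 37*26)² - 9*(814 - 37*26)/2) = (-2444*1/1880)/(630 + (814 - 962)² - 9*(814 - 962)/2) = -13/(10*(630 + (-148)² - 9/2*(-148))) = -13/(10*(630 + 21904 + 666)) = -13/10/23200 = -13/10*1/23200 = -13/232000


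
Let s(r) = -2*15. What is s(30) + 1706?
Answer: 1676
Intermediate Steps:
s(r) = -30
s(30) + 1706 = -30 + 1706 = 1676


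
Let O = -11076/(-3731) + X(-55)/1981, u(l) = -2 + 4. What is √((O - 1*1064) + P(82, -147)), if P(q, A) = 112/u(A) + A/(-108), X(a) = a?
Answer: I*√4864588950467/69618 ≈ 31.681*I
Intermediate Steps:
u(l) = 2
P(q, A) = 56 - A/108 (P(q, A) = 112/2 + A/(-108) = 112*(½) + A*(-1/108) = 56 - A/108)
O = 34123/11603 (O = -11076/(-3731) - 55/1981 = -11076*(-1/3731) - 55*1/1981 = 852/287 - 55/1981 = 34123/11603 ≈ 2.9409)
√((O - 1*1064) + P(82, -147)) = √((34123/11603 - 1*1064) + (56 - 1/108*(-147))) = √((34123/11603 - 1064) + (56 + 49/36)) = √(-12311469/11603 + 2065/36) = √(-419252689/417708) = I*√4864588950467/69618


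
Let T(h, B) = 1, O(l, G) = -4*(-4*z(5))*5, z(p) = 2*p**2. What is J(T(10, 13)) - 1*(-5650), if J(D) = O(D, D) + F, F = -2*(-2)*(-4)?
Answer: 9634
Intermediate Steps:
O(l, G) = 4000 (O(l, G) = -4*(-8*5**2)*5 = -4*(-8*25)*5 = -4*(-4*50)*5 = -(-800)*5 = -4*(-1000) = 4000)
F = -16 (F = 4*(-4) = -16)
J(D) = 3984 (J(D) = 4000 - 16 = 3984)
J(T(10, 13)) - 1*(-5650) = 3984 - 1*(-5650) = 3984 + 5650 = 9634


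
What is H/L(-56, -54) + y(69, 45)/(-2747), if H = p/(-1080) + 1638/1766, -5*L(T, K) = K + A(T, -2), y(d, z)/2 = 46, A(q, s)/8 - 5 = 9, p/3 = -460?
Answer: -566235869/2532327444 ≈ -0.22360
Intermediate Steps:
p = -1380 (p = 3*(-460) = -1380)
A(q, s) = 112 (A(q, s) = 40 + 8*9 = 40 + 72 = 112)
y(d, z) = 92 (y(d, z) = 2*46 = 92)
L(T, K) = -112/5 - K/5 (L(T, K) = -(K + 112)/5 = -(112 + K)/5 = -112/5 - K/5)
H = 35051/15894 (H = -1380/(-1080) + 1638/1766 = -1380*(-1/1080) + 1638*(1/1766) = 23/18 + 819/883 = 35051/15894 ≈ 2.2053)
H/L(-56, -54) + y(69, 45)/(-2747) = 35051/(15894*(-112/5 - 1/5*(-54))) + 92/(-2747) = 35051/(15894*(-112/5 + 54/5)) + 92*(-1/2747) = 35051/(15894*(-58/5)) - 92/2747 = (35051/15894)*(-5/58) - 92/2747 = -175255/921852 - 92/2747 = -566235869/2532327444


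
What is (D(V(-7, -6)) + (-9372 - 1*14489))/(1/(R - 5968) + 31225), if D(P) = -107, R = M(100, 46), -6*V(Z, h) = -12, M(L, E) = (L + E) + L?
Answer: -19592128/25524207 ≈ -0.76759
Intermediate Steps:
M(L, E) = E + 2*L (M(L, E) = (E + L) + L = E + 2*L)
V(Z, h) = 2 (V(Z, h) = -1/6*(-12) = 2)
R = 246 (R = 46 + 2*100 = 46 + 200 = 246)
(D(V(-7, -6)) + (-9372 - 1*14489))/(1/(R - 5968) + 31225) = (-107 + (-9372 - 1*14489))/(1/(246 - 5968) + 31225) = (-107 + (-9372 - 14489))/(1/(-5722) + 31225) = (-107 - 23861)/(-1/5722 + 31225) = -23968/178669449/5722 = -23968*5722/178669449 = -19592128/25524207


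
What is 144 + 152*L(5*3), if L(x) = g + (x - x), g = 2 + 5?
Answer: 1208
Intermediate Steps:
g = 7
L(x) = 7 (L(x) = 7 + (x - x) = 7 + 0 = 7)
144 + 152*L(5*3) = 144 + 152*7 = 144 + 1064 = 1208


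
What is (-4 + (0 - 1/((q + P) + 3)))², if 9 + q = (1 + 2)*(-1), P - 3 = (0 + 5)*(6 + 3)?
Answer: 24649/1521 ≈ 16.206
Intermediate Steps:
P = 48 (P = 3 + (0 + 5)*(6 + 3) = 3 + 5*9 = 3 + 45 = 48)
q = -12 (q = -9 + (1 + 2)*(-1) = -9 + 3*(-1) = -9 - 3 = -12)
(-4 + (0 - 1/((q + P) + 3)))² = (-4 + (0 - 1/((-12 + 48) + 3)))² = (-4 + (0 - 1/(36 + 3)))² = (-4 + (0 - 1/39))² = (-4 - 1/39)² = (-157/39)² = 24649/1521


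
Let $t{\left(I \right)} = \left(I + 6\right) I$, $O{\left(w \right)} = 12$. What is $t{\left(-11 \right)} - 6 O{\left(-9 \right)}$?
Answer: $-17$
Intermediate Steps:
$t{\left(I \right)} = I \left(6 + I\right)$ ($t{\left(I \right)} = \left(6 + I\right) I = I \left(6 + I\right)$)
$t{\left(-11 \right)} - 6 O{\left(-9 \right)} = - 11 \left(6 - 11\right) - 72 = \left(-11\right) \left(-5\right) - 72 = 55 - 72 = -17$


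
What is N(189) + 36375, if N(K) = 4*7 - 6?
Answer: 36397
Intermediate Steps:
N(K) = 22 (N(K) = 28 - 6 = 22)
N(189) + 36375 = 22 + 36375 = 36397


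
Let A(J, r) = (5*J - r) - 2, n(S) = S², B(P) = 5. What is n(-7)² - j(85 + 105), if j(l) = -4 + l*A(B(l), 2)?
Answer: -1585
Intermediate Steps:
A(J, r) = -2 - r + 5*J (A(J, r) = (-r + 5*J) - 2 = -2 - r + 5*J)
j(l) = -4 + 21*l (j(l) = -4 + l*(-2 - 1*2 + 5*5) = -4 + l*(-2 - 2 + 25) = -4 + l*21 = -4 + 21*l)
n(-7)² - j(85 + 105) = ((-7)²)² - (-4 + 21*(85 + 105)) = 49² - (-4 + 21*190) = 2401 - (-4 + 3990) = 2401 - 1*3986 = 2401 - 3986 = -1585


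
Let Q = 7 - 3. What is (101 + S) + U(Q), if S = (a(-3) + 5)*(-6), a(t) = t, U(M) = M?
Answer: 93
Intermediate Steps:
Q = 4
S = -12 (S = (-3 + 5)*(-6) = 2*(-6) = -12)
(101 + S) + U(Q) = (101 - 12) + 4 = 89 + 4 = 93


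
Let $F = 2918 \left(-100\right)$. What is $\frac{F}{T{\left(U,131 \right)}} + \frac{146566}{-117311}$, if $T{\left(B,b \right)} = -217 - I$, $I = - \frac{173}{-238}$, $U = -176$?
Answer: $\frac{8139466348846}{6078938709} \approx 1339.0$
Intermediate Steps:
$I = \frac{173}{238}$ ($I = \left(-173\right) \left(- \frac{1}{238}\right) = \frac{173}{238} \approx 0.72689$)
$F = -291800$
$T{\left(B,b \right)} = - \frac{51819}{238}$ ($T{\left(B,b \right)} = -217 - \frac{173}{238} = - \frac{51819}{238}$)
$\frac{F}{T{\left(U,131 \right)}} + \frac{146566}{-117311} = - \frac{291800}{- \frac{51819}{238}} + \frac{146566}{-117311} = \left(-291800\right) \left(- \frac{238}{51819}\right) + 146566 \left(- \frac{1}{117311}\right) = \frac{69448400}{51819} - \frac{146566}{117311} = \frac{8139466348846}{6078938709}$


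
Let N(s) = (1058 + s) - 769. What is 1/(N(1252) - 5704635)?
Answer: -1/5703094 ≈ -1.7534e-7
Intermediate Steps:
N(s) = 289 + s
1/(N(1252) - 5704635) = 1/((289 + 1252) - 5704635) = 1/(1541 - 5704635) = 1/(-5703094) = -1/5703094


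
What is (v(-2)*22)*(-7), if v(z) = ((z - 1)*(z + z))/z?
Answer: 924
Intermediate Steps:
v(z) = -2 + 2*z (v(z) = ((-1 + z)*(2*z))/z = (2*z*(-1 + z))/z = -2 + 2*z)
(v(-2)*22)*(-7) = ((-2 + 2*(-2))*22)*(-7) = ((-2 - 4)*22)*(-7) = -6*22*(-7) = -132*(-7) = 924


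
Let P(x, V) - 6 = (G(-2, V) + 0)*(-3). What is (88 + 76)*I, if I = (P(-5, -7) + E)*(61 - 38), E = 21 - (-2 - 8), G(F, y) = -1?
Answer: 150880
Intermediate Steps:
E = 31 (E = 21 - 1*(-10) = 21 + 10 = 31)
P(x, V) = 9 (P(x, V) = 6 + (-1 + 0)*(-3) = 6 - 1*(-3) = 6 + 3 = 9)
I = 920 (I = (9 + 31)*(61 - 38) = 40*23 = 920)
(88 + 76)*I = (88 + 76)*920 = 164*920 = 150880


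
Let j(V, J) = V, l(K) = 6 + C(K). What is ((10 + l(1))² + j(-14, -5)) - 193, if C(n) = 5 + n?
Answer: 277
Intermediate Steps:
l(K) = 11 + K (l(K) = 6 + (5 + K) = 11 + K)
((10 + l(1))² + j(-14, -5)) - 193 = ((10 + (11 + 1))² - 14) - 193 = ((10 + 12)² - 14) - 193 = (22² - 14) - 193 = (484 - 14) - 193 = 470 - 193 = 277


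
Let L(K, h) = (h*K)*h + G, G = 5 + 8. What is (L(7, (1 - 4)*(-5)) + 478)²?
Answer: 4268356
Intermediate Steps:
G = 13
L(K, h) = 13 + K*h² (L(K, h) = (h*K)*h + 13 = (K*h)*h + 13 = K*h² + 13 = 13 + K*h²)
(L(7, (1 - 4)*(-5)) + 478)² = ((13 + 7*((1 - 4)*(-5))²) + 478)² = ((13 + 7*(-3*(-5))²) + 478)² = ((13 + 7*15²) + 478)² = ((13 + 7*225) + 478)² = ((13 + 1575) + 478)² = (1588 + 478)² = 2066² = 4268356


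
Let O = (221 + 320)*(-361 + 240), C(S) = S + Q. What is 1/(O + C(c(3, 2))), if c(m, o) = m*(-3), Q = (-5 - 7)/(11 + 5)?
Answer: -4/261883 ≈ -1.5274e-5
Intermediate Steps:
Q = -3/4 (Q = -12/16 = -12*1/16 = -3/4 ≈ -0.75000)
c(m, o) = -3*m
C(S) = -3/4 + S (C(S) = S - 3/4 = -3/4 + S)
O = -65461 (O = 541*(-121) = -65461)
1/(O + C(c(3, 2))) = 1/(-65461 + (-3/4 - 3*3)) = 1/(-65461 + (-3/4 - 9)) = 1/(-65461 - 39/4) = 1/(-261883/4) = -4/261883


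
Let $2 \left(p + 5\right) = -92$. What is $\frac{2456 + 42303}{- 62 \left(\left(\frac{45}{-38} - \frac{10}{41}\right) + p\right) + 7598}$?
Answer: $\frac{34867261}{8451015} \approx 4.1258$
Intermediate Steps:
$p = -51$ ($p = -5 + \frac{1}{2} \left(-92\right) = -5 - 46 = -51$)
$\frac{2456 + 42303}{- 62 \left(\left(\frac{45}{-38} - \frac{10}{41}\right) + p\right) + 7598} = \frac{2456 + 42303}{- 62 \left(\left(\frac{45}{-38} - \frac{10}{41}\right) - 51\right) + 7598} = \frac{44759}{- 62 \left(\left(45 \left(- \frac{1}{38}\right) - \frac{10}{41}\right) - 51\right) + 7598} = \frac{44759}{- 62 \left(\left(- \frac{45}{38} - \frac{10}{41}\right) - 51\right) + 7598} = \frac{44759}{- 62 \left(- \frac{2225}{1558} - 51\right) + 7598} = \frac{44759}{\left(-62\right) \left(- \frac{81683}{1558}\right) + 7598} = \frac{44759}{\frac{2532173}{779} + 7598} = \frac{44759}{\frac{8451015}{779}} = 44759 \cdot \frac{779}{8451015} = \frac{34867261}{8451015}$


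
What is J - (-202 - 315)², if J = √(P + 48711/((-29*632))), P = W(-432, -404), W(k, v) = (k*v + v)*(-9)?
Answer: -267289 + I*√131604894777738/9164 ≈ -2.6729e+5 + 1251.8*I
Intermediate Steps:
W(k, v) = -9*v - 9*k*v (W(k, v) = (v + k*v)*(-9) = -9*v - 9*k*v)
P = -1567116 (P = -9*(-404)*(1 - 432) = -9*(-404)*(-431) = -1567116)
J = I*√131604894777738/9164 (J = √(-1567116 + 48711/((-29*632))) = √(-1567116 + 48711/(-18328)) = √(-1567116 + 48711*(-1/18328)) = √(-1567116 - 48711/18328) = √(-28722150759/18328) = I*√131604894777738/9164 ≈ 1251.8*I)
J - (-202 - 315)² = I*√131604894777738/9164 - (-202 - 315)² = I*√131604894777738/9164 - 1*(-517)² = I*√131604894777738/9164 - 1*267289 = I*√131604894777738/9164 - 267289 = -267289 + I*√131604894777738/9164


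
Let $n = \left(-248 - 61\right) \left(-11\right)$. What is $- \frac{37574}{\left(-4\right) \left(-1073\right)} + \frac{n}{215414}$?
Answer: $- \frac{27295193}{3123503} \approx -8.7386$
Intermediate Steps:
$n = 3399$ ($n = \left(-309\right) \left(-11\right) = 3399$)
$- \frac{37574}{\left(-4\right) \left(-1073\right)} + \frac{n}{215414} = - \frac{37574}{\left(-4\right) \left(-1073\right)} + \frac{3399}{215414} = - \frac{37574}{4292} + 3399 \cdot \frac{1}{215414} = \left(-37574\right) \frac{1}{4292} + \frac{3399}{215414} = - \frac{18787}{2146} + \frac{3399}{215414} = - \frac{27295193}{3123503}$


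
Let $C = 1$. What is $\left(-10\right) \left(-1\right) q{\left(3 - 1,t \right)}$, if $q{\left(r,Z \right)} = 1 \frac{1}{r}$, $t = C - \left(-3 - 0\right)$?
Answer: $5$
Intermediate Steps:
$t = 4$ ($t = 1 - \left(-3 - 0\right) = 1 - \left(-3 + 0\right) = 1 - -3 = 1 + 3 = 4$)
$q{\left(r,Z \right)} = \frac{1}{r}$
$\left(-10\right) \left(-1\right) q{\left(3 - 1,t \right)} = \frac{\left(-10\right) \left(-1\right)}{3 - 1} = \frac{10}{3 - 1} = \frac{10}{2} = 10 \cdot \frac{1}{2} = 5$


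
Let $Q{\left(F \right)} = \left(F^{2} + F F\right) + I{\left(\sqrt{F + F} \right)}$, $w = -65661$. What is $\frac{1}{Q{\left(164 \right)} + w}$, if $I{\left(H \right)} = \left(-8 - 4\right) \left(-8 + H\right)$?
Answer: $- \frac{11773}{138556297} + \frac{24 \sqrt{82}}{138556297} \approx -8.3401 \cdot 10^{-5}$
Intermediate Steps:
$I{\left(H \right)} = 96 - 12 H$ ($I{\left(H \right)} = - 12 \left(-8 + H\right) = 96 - 12 H$)
$Q{\left(F \right)} = 96 + 2 F^{2} - 12 \sqrt{2} \sqrt{F}$ ($Q{\left(F \right)} = \left(F^{2} + F F\right) - \left(-96 + 12 \sqrt{F + F}\right) = \left(F^{2} + F^{2}\right) - \left(-96 + 12 \sqrt{2 F}\right) = 2 F^{2} - \left(-96 + 12 \sqrt{2} \sqrt{F}\right) = 96 + 2 F^{2} - 12 \sqrt{2} \sqrt{F}$)
$\frac{1}{Q{\left(164 \right)} + w} = \frac{1}{\left(96 + 2 \cdot 164^{2} - 12 \sqrt{2} \sqrt{164}\right) - 65661} = \frac{1}{\left(96 + 2 \cdot 26896 - 12 \sqrt{2} \cdot 2 \sqrt{41}\right) - 65661} = \frac{1}{\left(96 + 53792 - 24 \sqrt{82}\right) - 65661} = \frac{1}{\left(53888 - 24 \sqrt{82}\right) - 65661} = \frac{1}{-11773 - 24 \sqrt{82}}$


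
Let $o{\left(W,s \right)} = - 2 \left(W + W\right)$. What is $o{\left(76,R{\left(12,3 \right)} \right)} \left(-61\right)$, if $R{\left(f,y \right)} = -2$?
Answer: $18544$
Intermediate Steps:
$o{\left(W,s \right)} = - 4 W$ ($o{\left(W,s \right)} = - 2 \cdot 2 W = - 4 W$)
$o{\left(76,R{\left(12,3 \right)} \right)} \left(-61\right) = \left(-4\right) 76 \left(-61\right) = \left(-304\right) \left(-61\right) = 18544$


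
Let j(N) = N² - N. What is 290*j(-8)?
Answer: 20880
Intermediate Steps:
290*j(-8) = 290*(-8*(-1 - 8)) = 290*(-8*(-9)) = 290*72 = 20880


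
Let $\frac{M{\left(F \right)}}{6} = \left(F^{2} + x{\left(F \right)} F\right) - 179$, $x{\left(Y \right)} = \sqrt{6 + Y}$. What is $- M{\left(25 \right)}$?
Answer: $-2676 - 150 \sqrt{31} \approx -3511.2$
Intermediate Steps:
$M{\left(F \right)} = -1074 + 6 F^{2} + 6 F \sqrt{6 + F}$ ($M{\left(F \right)} = 6 \left(\left(F^{2} + \sqrt{6 + F} F\right) - 179\right) = 6 \left(\left(F^{2} + F \sqrt{6 + F}\right) - 179\right) = 6 \left(-179 + F^{2} + F \sqrt{6 + F}\right) = -1074 + 6 F^{2} + 6 F \sqrt{6 + F}$)
$- M{\left(25 \right)} = - (-1074 + 6 \cdot 25^{2} + 6 \cdot 25 \sqrt{6 + 25}) = - (-1074 + 6 \cdot 625 + 6 \cdot 25 \sqrt{31}) = - (-1074 + 3750 + 150 \sqrt{31}) = - (2676 + 150 \sqrt{31}) = -2676 - 150 \sqrt{31}$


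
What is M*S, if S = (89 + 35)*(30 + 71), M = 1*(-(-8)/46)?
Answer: 50096/23 ≈ 2178.1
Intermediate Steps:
M = 4/23 (M = 1*(-(-8)/46) = 1*(-1*(-4/23)) = 1*(4/23) = 4/23 ≈ 0.17391)
S = 12524 (S = 124*101 = 12524)
M*S = (4/23)*12524 = 50096/23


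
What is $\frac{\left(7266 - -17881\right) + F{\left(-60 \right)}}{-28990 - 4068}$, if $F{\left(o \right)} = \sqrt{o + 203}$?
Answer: $- \frac{25147}{33058} - \frac{\sqrt{143}}{33058} \approx -0.76105$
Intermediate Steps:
$F{\left(o \right)} = \sqrt{203 + o}$
$\frac{\left(7266 - -17881\right) + F{\left(-60 \right)}}{-28990 - 4068} = \frac{\left(7266 - -17881\right) + \sqrt{203 - 60}}{-28990 - 4068} = \frac{\left(7266 + 17881\right) + \sqrt{143}}{-33058} = \left(25147 + \sqrt{143}\right) \left(- \frac{1}{33058}\right) = - \frac{25147}{33058} - \frac{\sqrt{143}}{33058}$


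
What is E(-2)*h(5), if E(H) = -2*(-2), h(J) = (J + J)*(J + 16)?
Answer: 840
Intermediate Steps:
h(J) = 2*J*(16 + J) (h(J) = (2*J)*(16 + J) = 2*J*(16 + J))
E(H) = 4
E(-2)*h(5) = 4*(2*5*(16 + 5)) = 4*(2*5*21) = 4*210 = 840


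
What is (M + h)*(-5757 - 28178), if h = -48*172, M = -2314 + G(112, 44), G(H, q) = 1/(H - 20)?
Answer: 32999717465/92 ≈ 3.5869e+8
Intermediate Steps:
G(H, q) = 1/(-20 + H)
M = -212887/92 (M = -2314 + 1/(-20 + 112) = -2314 + 1/92 = -212887/92 ≈ -2314.0)
h = -8256
(M + h)*(-5757 - 28178) = (-212887/92 - 8256)*(-5757 - 28178) = -972439/92*(-33935) = 32999717465/92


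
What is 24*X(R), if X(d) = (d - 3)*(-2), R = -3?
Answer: 288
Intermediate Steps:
X(d) = 6 - 2*d (X(d) = (-3 + d)*(-2) = 6 - 2*d)
24*X(R) = 24*(6 - 2*(-3)) = 24*(6 + 6) = 24*12 = 288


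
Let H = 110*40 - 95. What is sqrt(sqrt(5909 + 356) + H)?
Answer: sqrt(4305 + sqrt(6265)) ≈ 66.213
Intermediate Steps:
H = 4305 (H = 4400 - 95 = 4305)
sqrt(sqrt(5909 + 356) + H) = sqrt(sqrt(5909 + 356) + 4305) = sqrt(sqrt(6265) + 4305) = sqrt(4305 + sqrt(6265))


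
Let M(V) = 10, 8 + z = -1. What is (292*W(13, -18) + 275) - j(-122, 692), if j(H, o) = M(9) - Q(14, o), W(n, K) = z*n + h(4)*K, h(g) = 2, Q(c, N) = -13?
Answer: -44424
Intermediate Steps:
z = -9 (z = -8 - 1 = -9)
W(n, K) = -9*n + 2*K
j(H, o) = 23 (j(H, o) = 10 - 1*(-13) = 10 + 13 = 23)
(292*W(13, -18) + 275) - j(-122, 692) = (292*(-9*13 + 2*(-18)) + 275) - 1*23 = (292*(-117 - 36) + 275) - 23 = (292*(-153) + 275) - 23 = (-44676 + 275) - 23 = -44401 - 23 = -44424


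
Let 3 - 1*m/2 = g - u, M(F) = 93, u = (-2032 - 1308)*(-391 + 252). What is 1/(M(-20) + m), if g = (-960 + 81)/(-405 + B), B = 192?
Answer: 71/65931363 ≈ 1.0769e-6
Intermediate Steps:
u = 464260 (u = -3340*(-139) = 464260)
g = 293/71 (g = (-960 + 81)/(-405 + 192) = -879/(-213) = -879*(-1/213) = 293/71 ≈ 4.1268)
m = 65924760/71 (m = 6 - 2*(293/71 - 1*464260) = 6 - 2*(293/71 - 464260) = 6 - 2*(-32962167/71) = 6 + 65924334/71 = 65924760/71 ≈ 9.2852e+5)
1/(M(-20) + m) = 1/(93 + 65924760/71) = 1/(65931363/71) = 71/65931363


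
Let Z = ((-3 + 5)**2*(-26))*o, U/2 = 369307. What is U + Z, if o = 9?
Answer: 737678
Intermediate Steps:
U = 738614 (U = 2*369307 = 738614)
Z = -936 (Z = ((-3 + 5)**2*(-26))*9 = (2**2*(-26))*9 = (4*(-26))*9 = -104*9 = -936)
U + Z = 738614 - 936 = 737678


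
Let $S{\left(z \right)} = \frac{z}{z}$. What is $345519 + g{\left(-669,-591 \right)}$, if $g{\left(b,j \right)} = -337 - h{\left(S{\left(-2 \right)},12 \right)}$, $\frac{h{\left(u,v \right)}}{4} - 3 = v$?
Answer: $345122$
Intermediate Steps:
$S{\left(z \right)} = 1$
$h{\left(u,v \right)} = 12 + 4 v$
$g{\left(b,j \right)} = -397$ ($g{\left(b,j \right)} = -337 - \left(12 + 4 \cdot 12\right) = -337 - \left(12 + 48\right) = -337 - 60 = -397$)
$345519 + g{\left(-669,-591 \right)} = 345519 - 397 = 345122$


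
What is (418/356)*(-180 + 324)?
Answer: 15048/89 ≈ 169.08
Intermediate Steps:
(418/356)*(-180 + 324) = (418*(1/356))*144 = (209/178)*144 = 15048/89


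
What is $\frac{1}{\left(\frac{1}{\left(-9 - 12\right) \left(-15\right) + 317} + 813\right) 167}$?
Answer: $\frac{632}{85807439} \approx 7.3653 \cdot 10^{-6}$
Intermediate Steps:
$\frac{1}{\left(\frac{1}{\left(-9 - 12\right) \left(-15\right) + 317} + 813\right) 167} = \frac{1}{\frac{1}{\left(-21\right) \left(-15\right) + 317} + 813} \cdot \frac{1}{167} = \frac{1}{\frac{1}{315 + 317} + 813} \cdot \frac{1}{167} = \frac{1}{\frac{1}{632} + 813} \cdot \frac{1}{167} = \frac{1}{\frac{513817}{632}} \cdot \frac{1}{167} = \frac{632}{513817} \cdot \frac{1}{167} = \frac{632}{85807439}$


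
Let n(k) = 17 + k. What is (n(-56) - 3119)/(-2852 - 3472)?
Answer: 1579/3162 ≈ 0.49937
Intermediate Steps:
(n(-56) - 3119)/(-2852 - 3472) = ((17 - 56) - 3119)/(-2852 - 3472) = (-39 - 3119)/(-6324) = -3158*(-1/6324) = 1579/3162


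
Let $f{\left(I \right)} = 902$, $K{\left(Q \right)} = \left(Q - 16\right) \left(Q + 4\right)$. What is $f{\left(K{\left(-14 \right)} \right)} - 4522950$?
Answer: $-4522048$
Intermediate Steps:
$K{\left(Q \right)} = \left(-16 + Q\right) \left(4 + Q\right)$
$f{\left(K{\left(-14 \right)} \right)} - 4522950 = 902 - 4522950 = -4522048$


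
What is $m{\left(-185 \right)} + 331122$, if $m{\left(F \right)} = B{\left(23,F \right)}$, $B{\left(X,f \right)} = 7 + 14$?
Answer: $331143$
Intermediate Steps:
$B{\left(X,f \right)} = 21$
$m{\left(F \right)} = 21$
$m{\left(-185 \right)} + 331122 = 21 + 331122 = 331143$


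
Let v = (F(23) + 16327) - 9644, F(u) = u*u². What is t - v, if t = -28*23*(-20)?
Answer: -5970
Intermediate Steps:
F(u) = u³
v = 18850 (v = (23³ + 16327) - 9644 = (12167 + 16327) - 9644 = 28494 - 9644 = 18850)
t = 12880 (t = -644*(-20) = 12880)
t - v = 12880 - 1*18850 = 12880 - 18850 = -5970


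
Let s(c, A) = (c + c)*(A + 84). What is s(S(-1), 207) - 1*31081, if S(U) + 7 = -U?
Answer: -34573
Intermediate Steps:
S(U) = -7 - U
s(c, A) = 2*c*(84 + A) (s(c, A) = (2*c)*(84 + A) = 2*c*(84 + A))
s(S(-1), 207) - 1*31081 = 2*(-7 - 1*(-1))*(84 + 207) - 1*31081 = 2*(-7 + 1)*291 - 31081 = 2*(-6)*291 - 31081 = -3492 - 31081 = -34573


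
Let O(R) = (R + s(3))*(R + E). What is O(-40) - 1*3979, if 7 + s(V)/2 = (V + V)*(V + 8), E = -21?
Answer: -8737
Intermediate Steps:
s(V) = -14 + 4*V*(8 + V) (s(V) = -14 + 2*((V + V)*(V + 8)) = -14 + 2*((2*V)*(8 + V)) = -14 + 2*(2*V*(8 + V)) = -14 + 4*V*(8 + V))
O(R) = (-21 + R)*(118 + R) (O(R) = (R + (-14 + 4*3² + 32*3))*(R - 21) = (R + (-14 + 4*9 + 96))*(-21 + R) = (R + (-14 + 36 + 96))*(-21 + R) = (R + 118)*(-21 + R) = (118 + R)*(-21 + R) = (-21 + R)*(118 + R))
O(-40) - 1*3979 = (-2478 + (-40)² + 97*(-40)) - 1*3979 = (-2478 + 1600 - 3880) - 3979 = -4758 - 3979 = -8737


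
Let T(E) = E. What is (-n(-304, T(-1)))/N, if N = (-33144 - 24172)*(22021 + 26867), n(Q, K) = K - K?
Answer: 0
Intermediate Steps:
n(Q, K) = 0
N = -2802064608 (N = -57316*48888 = -2802064608)
(-n(-304, T(-1)))/N = -1*0/(-2802064608) = 0*(-1/2802064608) = 0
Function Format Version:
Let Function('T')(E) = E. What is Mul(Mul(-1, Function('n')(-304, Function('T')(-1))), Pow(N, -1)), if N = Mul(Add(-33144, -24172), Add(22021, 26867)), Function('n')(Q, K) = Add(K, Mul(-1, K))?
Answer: 0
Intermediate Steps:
Function('n')(Q, K) = 0
N = -2802064608 (N = Mul(-57316, 48888) = -2802064608)
Mul(Mul(-1, Function('n')(-304, Function('T')(-1))), Pow(N, -1)) = Mul(Mul(-1, 0), Pow(-2802064608, -1)) = Mul(0, Rational(-1, 2802064608)) = 0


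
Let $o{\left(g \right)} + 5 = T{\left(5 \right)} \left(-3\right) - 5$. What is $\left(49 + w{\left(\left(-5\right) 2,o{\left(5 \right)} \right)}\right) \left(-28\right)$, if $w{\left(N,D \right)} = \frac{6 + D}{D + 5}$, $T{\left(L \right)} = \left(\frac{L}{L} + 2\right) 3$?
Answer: $- \frac{11193}{8} \approx -1399.1$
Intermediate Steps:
$T{\left(L \right)} = 9$ ($T{\left(L \right)} = \left(1 + 2\right) 3 = 3 \cdot 3 = 9$)
$o{\left(g \right)} = -37$ ($o{\left(g \right)} = -5 + \left(9 \left(-3\right) - 5\right) = -5 - 32 = -37$)
$w{\left(N,D \right)} = \frac{6 + D}{5 + D}$
$\left(49 + w{\left(\left(-5\right) 2,o{\left(5 \right)} \right)}\right) \left(-28\right) = \left(49 + \frac{6 - 37}{5 - 37}\right) \left(-28\right) = \left(49 + \frac{1}{-32} \left(-31\right)\right) \left(-28\right) = \left(49 - - \frac{31}{32}\right) \left(-28\right) = \left(49 + \frac{31}{32}\right) \left(-28\right) = \frac{1599}{32} \left(-28\right) = - \frac{11193}{8}$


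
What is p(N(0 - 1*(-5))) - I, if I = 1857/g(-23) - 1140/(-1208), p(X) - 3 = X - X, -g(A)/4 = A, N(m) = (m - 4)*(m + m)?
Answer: -251841/13892 ≈ -18.128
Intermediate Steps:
N(m) = 2*m*(-4 + m) (N(m) = (-4 + m)*(2*m) = 2*m*(-4 + m))
g(A) = -4*A
p(X) = 3 (p(X) = 3 + (X - X) = 3 + 0 = 3)
I = 293517/13892 (I = 1857/((-4*(-23))) - 1140/(-1208) = 1857/92 - 1140*(-1/1208) = 1857*(1/92) + 285/302 = 1857/92 + 285/302 = 293517/13892 ≈ 21.128)
p(N(0 - 1*(-5))) - I = 3 - 1*293517/13892 = 3 - 293517/13892 = -251841/13892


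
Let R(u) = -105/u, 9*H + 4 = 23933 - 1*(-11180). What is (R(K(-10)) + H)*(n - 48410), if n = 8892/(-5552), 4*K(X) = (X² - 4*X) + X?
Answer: -3404853198313/18044 ≈ -1.8870e+8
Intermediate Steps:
H = 3901 (H = -4/9 + (23933 - 1*(-11180))/9 = -4/9 + (23933 + 11180)/9 = -4/9 + (⅑)*35113 = -4/9 + 35113/9 = 3901)
K(X) = -3*X/4 + X²/4 (K(X) = ((X² - 4*X) + X)/4 = (X² - 3*X)/4 = -3*X/4 + X²/4)
n = -2223/1388 (n = 8892*(-1/5552) = -2223/1388 ≈ -1.6016)
(R(K(-10)) + H)*(n - 48410) = (-105*(-2/(5*(-3 - 10))) + 3901)*(-2223/1388 - 48410) = (-105/((¼)*(-10)*(-13)) + 3901)*(-67195303/1388) = (-105/65/2 + 3901)*(-67195303/1388) = (-105*2/65 + 3901)*(-67195303/1388) = (-42/13 + 3901)*(-67195303/1388) = (50671/13)*(-67195303/1388) = -3404853198313/18044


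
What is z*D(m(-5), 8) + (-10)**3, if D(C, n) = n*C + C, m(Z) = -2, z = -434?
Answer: 6812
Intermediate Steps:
D(C, n) = C + C*n (D(C, n) = C*n + C = C + C*n)
z*D(m(-5), 8) + (-10)**3 = -(-868)*(1 + 8) + (-10)**3 = -(-868)*9 - 1000 = -434*(-18) - 1000 = 7812 - 1000 = 6812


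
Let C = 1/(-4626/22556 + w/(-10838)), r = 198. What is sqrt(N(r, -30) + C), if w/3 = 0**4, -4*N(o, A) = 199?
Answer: I*sqrt(129887543)/1542 ≈ 7.3909*I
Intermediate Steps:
N(o, A) = -199/4 (N(o, A) = -1/4*199 = -199/4)
w = 0 (w = 3*0**4 = 3*0 = 0)
C = -11278/2313 (C = 1/(-4626/22556 + 0/(-10838)) = 1/(-4626*1/22556 + 0*(-1/10838)) = 1/(-2313/11278 + 0) = 1/(-2313/11278) = -11278/2313 ≈ -4.8759)
sqrt(N(r, -30) + C) = sqrt(-199/4 - 11278/2313) = sqrt(-505399/9252) = I*sqrt(129887543)/1542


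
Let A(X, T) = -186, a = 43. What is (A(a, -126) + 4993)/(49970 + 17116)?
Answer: 4807/67086 ≈ 0.071654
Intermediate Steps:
(A(a, -126) + 4993)/(49970 + 17116) = (-186 + 4993)/(49970 + 17116) = 4807/67086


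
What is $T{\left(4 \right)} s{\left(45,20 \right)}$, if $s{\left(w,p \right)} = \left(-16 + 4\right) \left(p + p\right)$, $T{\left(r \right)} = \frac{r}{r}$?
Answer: $-480$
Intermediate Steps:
$T{\left(r \right)} = 1$
$s{\left(w,p \right)} = - 24 p$ ($s{\left(w,p \right)} = - 12 \cdot 2 p = - 24 p$)
$T{\left(4 \right)} s{\left(45,20 \right)} = 1 \left(\left(-24\right) 20\right) = 1 \left(-480\right) = -480$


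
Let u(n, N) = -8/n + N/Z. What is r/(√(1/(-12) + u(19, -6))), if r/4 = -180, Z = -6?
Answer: -1440*√6441/113 ≈ -1022.7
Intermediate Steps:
u(n, N) = -8/n - N/6 (u(n, N) = -8/n + N/(-6) = -8/n + N*(-⅙) = -8/n - N/6)
r = -720 (r = 4*(-180) = -720)
r/(√(1/(-12) + u(19, -6))) = -720/√(1/(-12) + (-8/19 - ⅙*(-6))) = -720/√(-1/12 + (-8*1/19 + 1)) = -720/√(-1/12 + (-8/19 + 1)) = -720/√(-1/12 + 11/19) = -720*2*√6441/113 = -1440*√6441/113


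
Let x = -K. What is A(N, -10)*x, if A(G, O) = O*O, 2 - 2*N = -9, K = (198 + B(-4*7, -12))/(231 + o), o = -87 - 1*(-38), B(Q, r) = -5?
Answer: -9650/91 ≈ -106.04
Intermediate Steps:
o = -49 (o = -87 + 38 = -49)
K = 193/182 (K = (198 - 5)/(231 - 49) = 193/182 ≈ 1.0604)
N = 11/2 (N = 1 - ½*(-9) = 1 + 9/2 = 11/2 ≈ 5.5000)
A(G, O) = O²
x = -193/182 (x = -1*193/182 = -193/182 ≈ -1.0604)
A(N, -10)*x = (-10)²*(-193/182) = 100*(-193/182) = -9650/91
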